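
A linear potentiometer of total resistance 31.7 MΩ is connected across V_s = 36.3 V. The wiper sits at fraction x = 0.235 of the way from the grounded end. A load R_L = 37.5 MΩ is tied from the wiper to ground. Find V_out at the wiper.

Lower segment x·R_p = 7.449 MΩ; upper segment (1−x)·R_p = 24.25 MΩ.
(x·R_p) ‖ R_L = 6.215 MΩ.
V_out = 36.3 × 6.215/(24.25 + 6.215) = 7.405 V.

V_out ≈ 7.41 V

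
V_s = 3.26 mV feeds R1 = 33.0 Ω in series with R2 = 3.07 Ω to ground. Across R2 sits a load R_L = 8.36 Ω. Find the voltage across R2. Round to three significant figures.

First combine the lower leg with the load: R2 ‖ R_L = 2.245 Ω.
Voltage divider with the loaded lower leg: V_out = 3.26 × 2.245/(33.0 + 2.245) = 3.26 × 0.06371 = 0.2077 mV.
(Unloaded it would be 0.277 mV; the load pulls it down.)

V_out ≈ 0.208 mV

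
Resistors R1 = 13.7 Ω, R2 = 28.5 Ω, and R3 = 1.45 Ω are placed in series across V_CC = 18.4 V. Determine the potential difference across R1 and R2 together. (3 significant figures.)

V ≈ 17.8 V

Total series resistance ΣR = 13.7 + 28.5 + 1.45 = 43.65 Ω.
R_{R1..R2} = 13.7 + 28.5 = 42.20 Ω.
V = V_CC · R/ΣR = 18.4 × 0.9668 = 17.79 V.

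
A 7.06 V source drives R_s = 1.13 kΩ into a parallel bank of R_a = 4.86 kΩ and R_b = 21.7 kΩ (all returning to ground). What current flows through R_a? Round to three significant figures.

Parallel bank: R_p = 1/(1/4.86 + 1/21.7) = 3.971 kΩ.
V_A = 7.06 × 3.971/5.101 = 5.496 V.
Branch current I = V_A/R_a = 5.496/4.86 = 1.131 mA.

I ≈ 1.13 mA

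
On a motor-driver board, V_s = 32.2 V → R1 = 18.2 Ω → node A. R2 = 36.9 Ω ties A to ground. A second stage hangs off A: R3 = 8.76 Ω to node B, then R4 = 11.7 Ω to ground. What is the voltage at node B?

V_B ≈ 7.73 V

Looking into the second stage from A: R3 + R4 = 20.46 Ω appears in parallel with R2.
R2 ‖ (R3+R4) = 13.16 Ω.
So V_A = 32.2 × 0.4197 = 13.51 V.
V_B = V_A × 0.5718 = 7.728 V.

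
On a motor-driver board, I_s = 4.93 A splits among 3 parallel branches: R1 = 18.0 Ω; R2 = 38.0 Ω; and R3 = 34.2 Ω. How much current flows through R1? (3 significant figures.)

I ≈ 2.46 A

Total conductance ΣG = 1/18.0 + 1/38.0 + 1/34.2 = 0.1111 (units of 1/Ω).
Current divider: I(R1) = I_s · G_k/ΣG = 4.93 × (0.05556/0.1111) = 4.93 × 0.5000 = 2.465 A.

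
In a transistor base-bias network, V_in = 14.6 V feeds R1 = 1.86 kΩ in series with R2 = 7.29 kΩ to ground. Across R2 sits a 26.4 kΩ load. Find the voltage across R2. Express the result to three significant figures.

V_out ≈ 11.0 V

First combine the lower leg with the load: R2 ‖ R_L = 5.713 kΩ.
Voltage divider with the loaded lower leg: V_out = 14.6 × 5.713/(1.86 + 5.713) = 14.6 × 0.7544 = 11.01 V.
(Unloaded it would be 11.6 V; the load pulls it down.)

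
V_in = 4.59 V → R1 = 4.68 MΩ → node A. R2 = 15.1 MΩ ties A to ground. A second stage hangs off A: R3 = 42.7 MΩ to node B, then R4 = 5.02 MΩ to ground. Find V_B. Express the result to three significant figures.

The second stage (R3 + R4 = 47.72 MΩ) loads node A in parallel with R2.
R2 ‖ (R3+R4) = 11.47 MΩ.
So V_A = 4.59 × 0.7102 = 3.260 V.
V_B = V_A × 0.1052 = 0.3429 V.

V_B ≈ 0.343 V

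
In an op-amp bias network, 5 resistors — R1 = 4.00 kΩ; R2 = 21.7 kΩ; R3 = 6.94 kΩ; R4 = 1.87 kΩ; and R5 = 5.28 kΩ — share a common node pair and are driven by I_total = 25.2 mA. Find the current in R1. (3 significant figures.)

ΣG = 1/4.00 + 1/21.7 + 1/6.94 + 1/1.87 + 1/5.28 = 1.164.
Current divider: I(R1) = I_total · G_k/ΣG = 25.2 × (0.2500/1.164) = 25.2 × 0.2147 = 5.411 mA.

I ≈ 5.41 mA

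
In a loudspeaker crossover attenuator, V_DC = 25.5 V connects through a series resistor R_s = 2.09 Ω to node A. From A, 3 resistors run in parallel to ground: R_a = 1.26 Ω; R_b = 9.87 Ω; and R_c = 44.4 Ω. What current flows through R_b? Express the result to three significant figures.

Combine the parallel branches: R_p = (1/1.26 + 1/9.87 + 1/44.4)⁻¹ = 1.090 Ω.
Node voltage V_A = V_DC · R_p/(R_s + R_p) = 25.5 × 0.3428 = 8.740 V.
I(R_b) = V_A / R_b = 8.740/9.87 = 0.8855 A.
(Equivalently: I_total = 8.019 A, then current-divider fraction G_k/ΣG = 0.1104.)

I ≈ 0.886 A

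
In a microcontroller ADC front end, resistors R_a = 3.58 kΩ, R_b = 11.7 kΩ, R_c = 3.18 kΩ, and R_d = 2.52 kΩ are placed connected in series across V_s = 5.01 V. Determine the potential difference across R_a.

V ≈ 0.855 V

ΣR = 3.58 + 11.7 + 3.18 + 2.52 = 20.98 kΩ.
V = V_s · R/ΣR = 5.01 × 0.1706 = 0.8549 V.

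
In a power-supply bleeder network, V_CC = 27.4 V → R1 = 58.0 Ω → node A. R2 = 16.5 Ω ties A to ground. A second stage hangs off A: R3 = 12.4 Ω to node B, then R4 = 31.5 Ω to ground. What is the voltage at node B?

V_B ≈ 3.37 V

Node A sees R2 in parallel with the series input of stage 2, R3 + R4 = 43.90 Ω.
R2 ‖ (R3+R4) = 11.99 Ω.
First divider: V_A = V_CC · 11.99/(58.0 + 11.99) = 4.695 V.
Then the unloaded second divider: V_B = V_A × R4/(R3+R4) = 4.695 × 0.7175 = 3.369 V.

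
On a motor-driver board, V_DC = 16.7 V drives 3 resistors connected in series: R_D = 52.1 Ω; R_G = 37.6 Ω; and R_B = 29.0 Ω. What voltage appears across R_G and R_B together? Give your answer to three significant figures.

V ≈ 9.37 V

Series total: ΣR = 52.1 + 37.6 + 29.0 = 118.7 Ω.
R_{R_G..R_B} = 37.6 + 29.0 = 66.60 Ω.
Voltage divider: V = V_DC · (66.60 / 118.7) = 16.7 × 0.5611 = 9.370 V.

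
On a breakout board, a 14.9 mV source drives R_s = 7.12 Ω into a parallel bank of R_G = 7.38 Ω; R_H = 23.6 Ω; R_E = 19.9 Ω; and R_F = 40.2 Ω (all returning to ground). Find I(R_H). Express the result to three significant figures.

Combine the parallel branches: R_p = (1/7.38 + 1/23.6 + 1/19.9 + 1/40.2)⁻¹ = 3.953 Ω.
V_A by voltage divider: V_A = 14.9 × 3.953/(7.12 + 3.953) = 5.319 mV.
I(R_H) = V_A / R_H = 5.319/23.6 = 0.2254 mA.

I ≈ 0.225 mA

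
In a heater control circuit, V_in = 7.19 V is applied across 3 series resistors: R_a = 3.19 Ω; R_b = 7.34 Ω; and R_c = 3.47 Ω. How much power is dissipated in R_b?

ΣR = 14.00 Ω → I = 7.19/14.00 = 0.5136 A.
P = I²R = 0.2638 × 7.34 = 1.936 W.

P ≈ 1.94 W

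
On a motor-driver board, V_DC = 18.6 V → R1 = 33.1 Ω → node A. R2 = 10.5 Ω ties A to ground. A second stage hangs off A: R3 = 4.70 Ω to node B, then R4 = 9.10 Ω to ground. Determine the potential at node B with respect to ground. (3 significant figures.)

V_B ≈ 1.87 V

Looking into the second stage from A: R3 + R4 = 13.80 Ω appears in parallel with R2.
R2 ‖ (R3+R4) = 5.963 Ω.
First divider: V_A = V_DC · 5.963/(33.1 + 5.963) = 2.839 V.
V_B = V_A × 0.6594 = 1.872 V.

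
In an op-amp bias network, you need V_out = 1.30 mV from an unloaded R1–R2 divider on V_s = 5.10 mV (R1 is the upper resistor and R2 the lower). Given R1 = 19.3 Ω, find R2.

V_out/V_s = R2/(R1+R2) = 0.2549.
Rearranging, R2 = R1·k/(1−k) = 19.3 × 0.3421 = 6.603 Ω.

R2 ≈ 6.60 Ω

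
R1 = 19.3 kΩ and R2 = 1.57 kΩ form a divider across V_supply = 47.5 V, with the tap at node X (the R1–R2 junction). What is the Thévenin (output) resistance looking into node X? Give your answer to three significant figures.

Zeroing V_supply shorts the top of R1 to ground, so R_th = R1 ‖ R2 = 1.452 kΩ.

R_th ≈ 1.45 kΩ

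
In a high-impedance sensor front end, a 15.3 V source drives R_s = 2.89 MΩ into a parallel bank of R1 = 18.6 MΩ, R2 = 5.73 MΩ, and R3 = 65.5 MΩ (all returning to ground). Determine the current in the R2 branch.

Equivalent of the parallel group: R_p = 4.106 MΩ.
V_A = 15.3 × 4.106/6.996 = 8.980 V.
Branch current I = V_A/R2 = 8.980/5.73 = 1.567 µA.

I ≈ 1.57 µA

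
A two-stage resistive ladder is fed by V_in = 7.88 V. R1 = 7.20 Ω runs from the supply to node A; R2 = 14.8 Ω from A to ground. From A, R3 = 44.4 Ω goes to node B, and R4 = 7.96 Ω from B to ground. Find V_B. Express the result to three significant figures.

Looking into the second stage from A: R3 + R4 = 52.36 Ω appears in parallel with R2.
R2 ‖ (R3+R4) = 11.54 Ω.
So V_A = 7.88 × 0.6158 = 4.852 V.
Stage 2 is unloaded, so V_B = V_A · R4/(R3+R4) = 4.852 × 7.96/52.36 = 0.7377 V.

V_B ≈ 0.738 V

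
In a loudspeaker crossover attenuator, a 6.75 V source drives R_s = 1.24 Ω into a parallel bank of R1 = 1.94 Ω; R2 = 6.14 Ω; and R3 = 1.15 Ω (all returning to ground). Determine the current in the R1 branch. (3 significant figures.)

I ≈ 1.19 A

Equivalent of the parallel group: R_p = 0.6460 Ω.
V_A by voltage divider: V_A = 6.75 × 0.6460/(1.24 + 0.6460) = 2.312 V.
Branch current I = V_A/R1 = 2.312/1.94 = 1.192 A.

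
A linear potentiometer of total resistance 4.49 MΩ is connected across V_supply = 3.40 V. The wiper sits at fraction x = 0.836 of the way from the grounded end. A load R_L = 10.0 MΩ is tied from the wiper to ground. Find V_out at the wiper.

Lower segment x·R_p = 3.754 MΩ; upper segment (1−x)·R_p = 0.7364 MΩ.
(x·R_p) ‖ R_L = 2.729 MΩ.
Then V_out = V_supply · 2.729/(0.7364 + 2.729) = 2.678 V.

V_out ≈ 2.68 V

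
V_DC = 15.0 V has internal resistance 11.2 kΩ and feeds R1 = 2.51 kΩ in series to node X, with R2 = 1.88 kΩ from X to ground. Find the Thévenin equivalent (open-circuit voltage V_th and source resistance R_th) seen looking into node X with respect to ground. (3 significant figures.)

R1' = 11.2 + 2.51 = 13.71 kΩ (source resistance + R1).
With X open, the divider is unloaded: V_th = 15.0 × 1.88/15.59 = 1.809 V.
Zeroing V_DC shorts the top of R1' to ground, so R_th = R1' ‖ R2 = 1.653 kΩ.

V_th ≈ 1.81 V, R_th ≈ 1.65 kΩ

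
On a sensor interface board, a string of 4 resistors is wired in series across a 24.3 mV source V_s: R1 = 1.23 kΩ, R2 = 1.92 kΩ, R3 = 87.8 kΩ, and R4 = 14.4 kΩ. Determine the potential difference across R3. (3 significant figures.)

V ≈ 20.3 mV

Series total: ΣR = 1.23 + 1.92 + 87.8 + 14.4 = 105.3 kΩ.
By the voltage-divider rule, V = 24.3 × 87.80/105.3 = 20.25 mV.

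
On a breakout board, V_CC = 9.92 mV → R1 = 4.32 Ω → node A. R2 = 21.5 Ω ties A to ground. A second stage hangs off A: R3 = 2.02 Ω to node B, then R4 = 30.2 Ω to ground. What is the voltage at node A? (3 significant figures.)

V_A ≈ 7.43 mV

The second stage (R3 + R4 = 32.22 Ω) loads node A in parallel with R2.
Effective lower resistance at A: R2 ‖ 32.22 = 12.90 Ω.
First divider: V_A = V_CC · 12.90/(4.32 + 12.90) = 7.431 mV.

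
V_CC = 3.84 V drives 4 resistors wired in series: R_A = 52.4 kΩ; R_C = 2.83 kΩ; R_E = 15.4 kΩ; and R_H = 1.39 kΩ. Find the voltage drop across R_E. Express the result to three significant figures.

Total series resistance ΣR = 52.4 + 2.83 + 15.4 + 1.39 = 72.02 kΩ.
Voltage divider: V = V_CC · (15.40 / 72.02) = 3.84 × 0.2138 = 0.8211 V.

V ≈ 0.821 V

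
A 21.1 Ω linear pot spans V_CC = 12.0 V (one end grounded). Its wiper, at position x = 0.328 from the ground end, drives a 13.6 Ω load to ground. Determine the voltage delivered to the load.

V_out ≈ 2.93 V

Split the track: R_lower = x·R_p = 6.921 Ω, R_upper = (1−x)·R_p = 14.18 Ω.
R_L loads the lower segment: effective lower R = 4.587 Ω.
Loaded-divider output: V_out = 12.0 × 0.2444 = 2.933 V.
(Unloaded: V_out = x·V_CC = 3.94 V.)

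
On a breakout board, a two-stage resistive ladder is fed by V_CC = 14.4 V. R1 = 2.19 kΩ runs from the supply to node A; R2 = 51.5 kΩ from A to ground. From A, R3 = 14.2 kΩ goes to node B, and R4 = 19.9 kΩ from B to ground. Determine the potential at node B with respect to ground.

V_B ≈ 7.59 V

The second stage (R3 + R4 = 34.10 kΩ) loads node A in parallel with R2.
R2 ‖ (R3+R4) = 20.52 kΩ.
So V_A = 14.4 × 0.9035 = 13.01 V.
V_B = V_A × 0.5836 = 7.593 V.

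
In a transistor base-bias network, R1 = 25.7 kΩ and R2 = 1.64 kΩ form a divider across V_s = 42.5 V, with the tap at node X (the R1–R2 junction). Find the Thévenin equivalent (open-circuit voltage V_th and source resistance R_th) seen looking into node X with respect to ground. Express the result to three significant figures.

V_th ≈ 2.55 V, R_th ≈ 1.54 kΩ

Open-circuit (no load on X): V_th = V_s · R2/(R1 + R2) = 42.5 × 1.64/(25.70 + 1.64) = 2.549 V.
Looking into X with the source shorted: R_th = R1·R2/(R1+R2) = 25.70 × 1.64/27.34 = 1.542 kΩ.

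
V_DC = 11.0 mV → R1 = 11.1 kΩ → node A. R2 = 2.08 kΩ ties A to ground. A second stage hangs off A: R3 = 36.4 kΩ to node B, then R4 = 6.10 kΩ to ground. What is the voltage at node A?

V_A ≈ 1.67 mV

The second stage (R3 + R4 = 42.50 kΩ) loads node A in parallel with R2.
R2 ‖ (R3+R4) = 1.983 kΩ.
V_A = 11.0 × 1.983/(11.1 + 1.983) = 1.667 mV.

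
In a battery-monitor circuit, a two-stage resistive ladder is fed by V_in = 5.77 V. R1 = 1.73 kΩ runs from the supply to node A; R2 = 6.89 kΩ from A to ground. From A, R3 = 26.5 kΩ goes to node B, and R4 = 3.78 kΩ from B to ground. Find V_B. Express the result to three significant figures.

The second stage (R3 + R4 = 30.28 kΩ) loads node A in parallel with R2.
R2 ‖ (R3+R4) = 5.613 kΩ.
So V_A = 5.77 × 0.7644 = 4.411 V.
Stage 2 is unloaded, so V_B = V_A · R4/(R3+R4) = 4.411 × 3.78/30.28 = 0.5506 V.

V_B ≈ 0.551 V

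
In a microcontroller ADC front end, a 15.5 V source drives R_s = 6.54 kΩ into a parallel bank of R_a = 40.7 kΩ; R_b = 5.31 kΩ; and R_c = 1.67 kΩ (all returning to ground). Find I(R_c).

Parallel bank: R_p = 1/(1/40.7 + 1/5.31 + 1/1.67) = 1.232 kΩ.
Node voltage V_A = V_supply · R_p/(R_s + R_p) = 15.5 × 0.1585 = 2.457 V.
Branch current I = V_A/R_c = 2.457/1.67 = 1.471 mA.
(Check via current divider: I_total = 1.994 mA; share G_k/ΣG = 0.7377 → same result.)

I ≈ 1.47 mA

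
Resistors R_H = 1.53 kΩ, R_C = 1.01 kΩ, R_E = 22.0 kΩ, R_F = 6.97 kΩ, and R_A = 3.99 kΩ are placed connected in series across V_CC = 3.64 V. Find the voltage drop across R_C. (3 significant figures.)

V ≈ 0.104 V

ΣR = 1.53 + 1.01 + 22.0 + 6.97 + 3.99 = 35.50 kΩ.
By the voltage-divider rule, V = 3.64 × 1.010/35.50 = 0.1036 V.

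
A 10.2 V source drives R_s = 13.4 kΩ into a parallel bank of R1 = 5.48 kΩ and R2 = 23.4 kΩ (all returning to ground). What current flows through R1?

Parallel bank: R_p = 1/(1/5.48 + 1/23.4) = 4.440 kΩ.
V_A by voltage divider: V_A = 10.2 × 4.440/(13.4 + 4.440) = 2.539 V.
Branch current I = V_A/R1 = 2.539/5.48 = 0.4633 mA.

I ≈ 0.463 mA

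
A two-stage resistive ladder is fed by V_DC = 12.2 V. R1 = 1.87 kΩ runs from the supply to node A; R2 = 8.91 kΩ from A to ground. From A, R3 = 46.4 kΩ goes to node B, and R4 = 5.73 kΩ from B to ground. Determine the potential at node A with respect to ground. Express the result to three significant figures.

Looking into the second stage from A: R3 + R4 = 52.13 kΩ appears in parallel with R2.
Effective lower resistance at A: R2 ‖ 52.13 = 7.609 kΩ.
So V_A = 12.2 × 0.8027 = 9.793 V.

V_A ≈ 9.79 V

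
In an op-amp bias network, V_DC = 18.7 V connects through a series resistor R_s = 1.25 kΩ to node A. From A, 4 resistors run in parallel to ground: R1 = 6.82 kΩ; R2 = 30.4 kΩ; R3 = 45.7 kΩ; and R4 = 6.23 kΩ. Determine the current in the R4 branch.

I ≈ 2.07 mA

Equivalent of the parallel group: R_p = 2.763 kΩ.
V_A = 18.7 × 2.763/4.013 = 12.88 V.
I(R4) = V_A / R4 = 12.88/6.23 = 2.067 mA.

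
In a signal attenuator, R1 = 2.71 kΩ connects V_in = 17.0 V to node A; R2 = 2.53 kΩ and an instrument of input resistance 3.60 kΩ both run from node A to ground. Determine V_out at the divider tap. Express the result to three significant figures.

V_out ≈ 6.02 V

First combine the lower leg with the load: R2 ‖ R_L = 1.486 kΩ.
Then V_out = V_in · R2'/(R1 + R2') = 17.0 × 1.486/4.196 = 6.020 V.
(Unloaded it would be 8.21 V; the load pulls it down.)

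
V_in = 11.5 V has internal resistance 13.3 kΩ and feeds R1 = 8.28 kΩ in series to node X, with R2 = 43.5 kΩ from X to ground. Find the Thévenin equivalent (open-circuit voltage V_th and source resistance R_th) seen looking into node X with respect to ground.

R1' = 13.3 + 8.28 = 21.58 kΩ (source resistance + R1).
V_th is the unloaded tap voltage: V_in · R2/(R1'+R2) = 11.5 × 0.6684 = 7.687 V.
Zeroing V_in shorts the top of R1' to ground, so R_th = R1' ‖ R2 = 14.42 kΩ.

V_th ≈ 7.69 V, R_th ≈ 14.4 kΩ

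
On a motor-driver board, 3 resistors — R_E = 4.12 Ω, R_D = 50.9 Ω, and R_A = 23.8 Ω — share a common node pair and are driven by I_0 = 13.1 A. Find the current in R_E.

Conductances: ΣG = 1/4.12 + 1/50.9 + 1/23.8 = 0.3044 (1/Ω).
R_E takes the fraction G_k/ΣG = 0.2427/0.3044 = 0.7974, so I = 13.1 × 0.7974 = 10.45 A.

I ≈ 10.4 A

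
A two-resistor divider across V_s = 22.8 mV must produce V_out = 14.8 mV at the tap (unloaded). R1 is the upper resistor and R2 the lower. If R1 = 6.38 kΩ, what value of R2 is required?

V_out/V_s = R2/(R1+R2) = 0.6491.
Rearranging, R2 = R1·k/(1−k) = 6.38 × 1.850 = 11.80 kΩ.

R2 ≈ 11.8 kΩ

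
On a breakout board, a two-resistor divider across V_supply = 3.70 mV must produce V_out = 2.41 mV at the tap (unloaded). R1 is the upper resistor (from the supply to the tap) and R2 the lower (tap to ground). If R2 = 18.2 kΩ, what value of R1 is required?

R1 ≈ 9.74 kΩ

Required fraction k = V_out/V_supply = 0.6514.
R1 = R2·(1/k − 1) = 18.2 × 0.5353 = 9.742 kΩ.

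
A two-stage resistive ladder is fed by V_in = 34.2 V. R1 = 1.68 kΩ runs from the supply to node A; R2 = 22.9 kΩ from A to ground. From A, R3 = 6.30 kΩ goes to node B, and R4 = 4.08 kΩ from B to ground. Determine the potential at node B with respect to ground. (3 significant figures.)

V_B ≈ 10.9 V

Node A sees R2 in parallel with the series input of stage 2, R3 + R4 = 10.38 kΩ.
Effective lower resistance at A: R2 ‖ 10.38 = 7.142 kΩ.
First divider: V_A = V_in · 7.142/(1.68 + 7.142) = 27.69 V.
Stage 2 is unloaded, so V_B = V_A · R4/(R3+R4) = 27.69 × 4.08/10.38 = 10.88 V.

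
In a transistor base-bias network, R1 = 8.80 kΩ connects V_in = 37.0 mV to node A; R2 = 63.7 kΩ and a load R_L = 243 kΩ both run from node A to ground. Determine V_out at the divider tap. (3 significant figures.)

V_out ≈ 31.5 mV

R2 ‖ R_L = (63.7 × 243)/(63.7 + 243) = 50.47 kΩ.
Then V_out = V_in · R2'/(R1 + R2') = 37.0 × 50.47/59.27 = 31.51 mV.
(Unloaded it would be 32.5 mV; the load pulls it down.)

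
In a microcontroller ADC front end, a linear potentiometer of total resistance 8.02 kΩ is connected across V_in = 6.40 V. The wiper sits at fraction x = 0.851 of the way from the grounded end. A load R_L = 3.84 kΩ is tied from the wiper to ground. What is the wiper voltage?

V_out ≈ 4.31 V

Lower segment x·R_p = 6.825 kΩ; upper segment (1−x)·R_p = 1.195 kΩ.
R_L loads the lower segment: effective lower R = 2.457 kΩ.
Then V_out = V_in · 2.457/(1.195 + 2.457) = 4.306 V.
(Unloaded: V_out = x·V_in = 5.45 V.)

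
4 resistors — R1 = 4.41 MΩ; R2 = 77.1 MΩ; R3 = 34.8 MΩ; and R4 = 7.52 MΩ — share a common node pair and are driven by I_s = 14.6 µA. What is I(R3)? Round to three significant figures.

I ≈ 1.05 µA

Conductances: ΣG = 1/4.41 + 1/77.1 + 1/34.8 + 1/7.52 = 0.4014 (1/MΩ).
R3 takes the fraction G_k/ΣG = 0.02874/0.4014 = 0.07158, so I = 14.6 × 0.07158 = 1.045 µA.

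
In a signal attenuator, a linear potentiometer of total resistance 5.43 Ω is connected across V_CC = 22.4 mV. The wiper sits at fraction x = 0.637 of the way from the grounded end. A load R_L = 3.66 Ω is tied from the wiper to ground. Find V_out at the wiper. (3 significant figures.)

V_out ≈ 10.6 mV

Split the track: R_lower = x·R_p = 3.459 Ω, R_upper = (1−x)·R_p = 1.971 Ω.
Lower segment in parallel with the load: 3.459 ‖ 3.66 = 1.778 Ω.
V_out = 22.4 × 1.778/(1.971 + 1.778) = 10.62 mV.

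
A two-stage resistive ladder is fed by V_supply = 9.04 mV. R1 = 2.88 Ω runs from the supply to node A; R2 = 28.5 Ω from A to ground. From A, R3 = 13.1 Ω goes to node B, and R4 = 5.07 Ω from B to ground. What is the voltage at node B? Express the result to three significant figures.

Node A sees R2 in parallel with the series input of stage 2, R3 + R4 = 18.17 Ω.
Effective lower resistance at A: R2 ‖ 18.17 = 11.10 Ω.
First divider: V_A = V_supply · 11.10/(2.88 + 11.10) = 7.177 mV.
V_B = V_A × 0.2790 = 2.003 mV.

V_B ≈ 2.00 mV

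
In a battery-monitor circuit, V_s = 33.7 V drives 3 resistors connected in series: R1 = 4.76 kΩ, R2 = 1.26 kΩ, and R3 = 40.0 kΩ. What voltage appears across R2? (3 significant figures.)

ΣR = 4.76 + 1.26 + 40.0 = 46.02 kΩ.
By the voltage-divider rule, V = 33.7 × 1.260/46.02 = 0.9227 V.

V ≈ 0.923 V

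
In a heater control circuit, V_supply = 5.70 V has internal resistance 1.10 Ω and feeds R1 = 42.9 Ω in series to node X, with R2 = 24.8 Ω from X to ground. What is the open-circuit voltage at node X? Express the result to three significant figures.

V_th ≈ 2.05 V

R1' = 1.10 + 42.9 = 44.00 Ω (source resistance + R1).
With X open, the divider is unloaded: V_th = 5.70 × 24.8/68.80 = 2.055 V.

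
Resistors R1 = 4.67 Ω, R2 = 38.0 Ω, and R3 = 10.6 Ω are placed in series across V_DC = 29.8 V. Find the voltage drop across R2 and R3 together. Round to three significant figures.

Series total: ΣR = 4.67 + 38.0 + 10.6 = 53.27 Ω.
R_{R2..R3} = 38.0 + 10.6 = 48.60 Ω.
V = V_DC · R/ΣR = 29.8 × 0.9123 = 27.19 V.

V ≈ 27.2 V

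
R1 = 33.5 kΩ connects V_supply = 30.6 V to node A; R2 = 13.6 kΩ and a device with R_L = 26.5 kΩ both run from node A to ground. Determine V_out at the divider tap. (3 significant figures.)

V_out ≈ 6.47 V

First combine the lower leg with the load: R2 ‖ R_L = 8.988 kΩ.
Now apply the divider: V_out = 30.6 × 0.2115 = 6.473 V.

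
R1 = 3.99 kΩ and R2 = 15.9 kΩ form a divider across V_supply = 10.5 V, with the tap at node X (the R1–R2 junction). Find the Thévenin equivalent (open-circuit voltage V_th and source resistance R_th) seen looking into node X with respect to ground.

Open-circuit (no load on X): V_th = V_supply · R2/(R1 + R2) = 10.5 × 15.9/(3.990 + 15.9) = 8.394 V.
Looking into X with the source shorted: R_th = R1·R2/(R1+R2) = 3.990 × 15.9/19.89 = 3.190 kΩ.

V_th ≈ 8.39 V, R_th ≈ 3.19 kΩ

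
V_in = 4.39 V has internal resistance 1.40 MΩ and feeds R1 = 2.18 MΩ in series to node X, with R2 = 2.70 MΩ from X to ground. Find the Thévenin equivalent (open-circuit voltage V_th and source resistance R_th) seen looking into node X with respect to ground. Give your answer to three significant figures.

V_th ≈ 1.89 V, R_th ≈ 1.54 MΩ

R1' = 1.40 + 2.18 = 3.580 MΩ (source resistance + R1).
V_th is the unloaded tap voltage: V_in · R2/(R1'+R2) = 4.39 × 0.4299 = 1.887 V.
With V_in suppressed (replaced by a short), R_th = R1' ‖ R2 = (3.580 × 2.70)/(3.580 + 2.70) = 1.539 MΩ.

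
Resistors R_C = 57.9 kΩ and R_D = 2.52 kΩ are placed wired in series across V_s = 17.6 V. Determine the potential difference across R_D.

V ≈ 0.734 V

ΣR = 57.9 + 2.52 = 60.42 kΩ.
By the voltage-divider rule, V = 17.6 × 2.520/60.42 = 0.7341 V.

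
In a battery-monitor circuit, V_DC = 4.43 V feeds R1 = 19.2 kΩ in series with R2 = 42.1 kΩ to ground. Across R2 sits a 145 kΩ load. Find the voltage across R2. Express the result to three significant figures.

First combine the lower leg with the load: R2 ‖ R_L = 32.63 kΩ.
Voltage divider with the loaded lower leg: V_out = 4.43 × 32.63/(19.2 + 32.63) = 4.43 × 0.6295 = 2.789 V.

V_out ≈ 2.79 V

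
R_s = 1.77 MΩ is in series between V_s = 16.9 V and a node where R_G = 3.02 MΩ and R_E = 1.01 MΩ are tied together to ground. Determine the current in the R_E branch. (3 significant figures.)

I ≈ 5.01 µA

Equivalent of the parallel group: R_p = 0.7569 MΩ.
V_A by voltage divider: V_A = 16.9 × 0.7569/(1.77 + 0.7569) = 5.062 V.
I(R_E) = V_A / R_E = 5.062/1.01 = 5.012 µA.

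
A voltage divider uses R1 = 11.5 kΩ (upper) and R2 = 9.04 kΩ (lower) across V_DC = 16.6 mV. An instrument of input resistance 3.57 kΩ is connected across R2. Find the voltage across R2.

V_out ≈ 3.02 mV

R2 ‖ R_L = (9.04 × 3.57)/(9.04 + 3.57) = 2.559 kΩ.
Now apply the divider: V_out = 16.6 × 0.1820 = 3.022 mV.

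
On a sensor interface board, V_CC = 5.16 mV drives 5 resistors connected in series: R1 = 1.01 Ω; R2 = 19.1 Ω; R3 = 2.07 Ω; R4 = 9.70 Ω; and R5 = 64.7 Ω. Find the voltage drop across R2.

V ≈ 1.02 mV

Total series resistance ΣR = 1.01 + 19.1 + 2.07 + 9.70 + 64.7 = 96.58 Ω.
Voltage divider: V = V_CC · (19.10 / 96.58) = 5.16 × 0.1978 = 1.020 mV.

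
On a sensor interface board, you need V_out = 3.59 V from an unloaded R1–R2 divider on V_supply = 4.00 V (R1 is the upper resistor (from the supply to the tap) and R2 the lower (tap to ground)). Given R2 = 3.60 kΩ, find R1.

The divider ratio is R2/(R1+R2) = 3.59/4.00 = 0.8975.
Rearranging, R1 = R2·(1−k)/k = 3.60 × 0.1142 = 0.4111 kΩ.

R1 ≈ 0.411 kΩ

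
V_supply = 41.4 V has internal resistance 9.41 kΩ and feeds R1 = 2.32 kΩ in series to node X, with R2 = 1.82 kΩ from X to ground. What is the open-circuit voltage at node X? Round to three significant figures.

V_th ≈ 5.56 V

R1' = 9.41 + 2.32 = 11.73 kΩ (source resistance + R1).
Open-circuit (no load on X): V_th = V_supply · R2/(R1' + R2) = 41.4 × 1.82/(11.73 + 1.82) = 5.561 V.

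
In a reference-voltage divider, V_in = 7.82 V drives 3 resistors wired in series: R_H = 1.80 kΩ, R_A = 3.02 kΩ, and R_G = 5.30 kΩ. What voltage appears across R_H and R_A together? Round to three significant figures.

Total series resistance ΣR = 1.80 + 3.02 + 5.30 = 10.12 kΩ.
R_{R_H..R_A} = 1.80 + 3.02 = 4.820 kΩ.
Voltage divider: V = V_in · (4.820 / 10.12) = 7.82 × 0.4763 = 3.725 V.

V ≈ 3.72 V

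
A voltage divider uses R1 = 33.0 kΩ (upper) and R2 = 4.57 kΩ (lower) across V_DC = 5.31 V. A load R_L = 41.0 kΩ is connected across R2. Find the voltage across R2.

First combine the lower leg with the load: R2 ‖ R_L = 4.112 kΩ.
Now apply the divider: V_out = 5.31 × 0.1108 = 0.5883 V.
(Unloaded it would be 0.646 V; the load pulls it down.)

V_out ≈ 0.588 V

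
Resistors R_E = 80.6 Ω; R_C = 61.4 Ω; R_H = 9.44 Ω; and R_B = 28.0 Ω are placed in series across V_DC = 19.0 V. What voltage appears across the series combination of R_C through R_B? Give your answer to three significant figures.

V ≈ 10.5 V

ΣR = 80.6 + 61.4 + 9.44 + 28.0 = 179.4 Ω.
R_{R_C..R_B} = 61.4 + 9.44 + 28.0 = 98.84 Ω.
V = V_DC · R/ΣR = 19.0 × 0.5508 = 10.47 V.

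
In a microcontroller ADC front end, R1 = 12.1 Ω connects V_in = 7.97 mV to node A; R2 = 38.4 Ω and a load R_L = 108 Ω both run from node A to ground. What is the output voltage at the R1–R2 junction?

The load sits in parallel with R2, giving an effective lower resistance R2' = R2·R_L/(R2+R_L) = 28.33 Ω.
Now apply the divider: V_out = 7.97 × 0.7007 = 5.585 mV.
(Unloaded it would be 6.06 mV; the load pulls it down.)

V_out ≈ 5.58 mV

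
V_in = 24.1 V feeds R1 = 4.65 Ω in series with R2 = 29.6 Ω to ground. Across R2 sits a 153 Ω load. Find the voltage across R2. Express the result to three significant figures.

V_out ≈ 20.3 V

R2 ‖ R_L = (29.6 × 153)/(29.6 + 153) = 24.80 Ω.
Voltage divider with the loaded lower leg: V_out = 24.1 × 24.80/(4.65 + 24.80) = 24.1 × 0.8421 = 20.29 V.
(Unloaded it would be 20.8 V; the load pulls it down.)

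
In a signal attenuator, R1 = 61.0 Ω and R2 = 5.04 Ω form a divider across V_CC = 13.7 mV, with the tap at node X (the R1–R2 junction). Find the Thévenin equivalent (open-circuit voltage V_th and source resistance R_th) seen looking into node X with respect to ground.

Open-circuit (no load on X): V_th = V_CC · R2/(R1 + R2) = 13.7 × 5.04/(61.00 + 5.04) = 1.046 mV.
Looking into X with the source shorted: R_th = R1·R2/(R1+R2) = 61.00 × 5.04/66.04 = 4.655 Ω.

V_th ≈ 1.05 mV, R_th ≈ 4.66 Ω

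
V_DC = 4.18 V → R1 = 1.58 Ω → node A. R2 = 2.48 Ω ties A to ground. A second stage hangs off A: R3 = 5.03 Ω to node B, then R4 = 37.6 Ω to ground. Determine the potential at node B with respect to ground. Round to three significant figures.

V_B ≈ 2.20 V

Node A sees R2 in parallel with the series input of stage 2, R3 + R4 = 42.63 Ω.
R2 ‖ (R3+R4) = 2.344 Ω.
First divider: V_A = V_DC · 2.344/(1.58 + 2.344) = 2.497 V.
V_B = V_A × 0.8820 = 2.202 V.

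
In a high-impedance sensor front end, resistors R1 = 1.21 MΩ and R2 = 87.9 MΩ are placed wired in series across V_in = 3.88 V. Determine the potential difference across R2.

V ≈ 3.83 V

Total series resistance ΣR = 1.21 + 87.9 = 89.11 MΩ.
Voltage divider: V = V_in · (87.90 / 89.11) = 3.88 × 0.9864 = 3.827 V.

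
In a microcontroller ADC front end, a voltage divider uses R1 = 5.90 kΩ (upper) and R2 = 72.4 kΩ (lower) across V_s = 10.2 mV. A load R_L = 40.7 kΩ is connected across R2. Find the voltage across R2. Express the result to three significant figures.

R2 ‖ R_L = (72.4 × 40.7)/(72.4 + 40.7) = 26.05 kΩ.
Then V_out = V_s · R2'/(R1 + R2') = 10.2 × 26.05/31.95 = 8.317 mV.

V_out ≈ 8.32 mV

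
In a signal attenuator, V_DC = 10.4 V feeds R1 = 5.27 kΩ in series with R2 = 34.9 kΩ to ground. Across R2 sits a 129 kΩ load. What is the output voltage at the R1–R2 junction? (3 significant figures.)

V_out ≈ 8.73 V

R2 ‖ R_L = (34.9 × 129)/(34.9 + 129) = 27.47 kΩ.
Voltage divider with the loaded lower leg: V_out = 10.4 × 27.47/(5.27 + 27.47) = 10.4 × 0.8390 = 8.726 V.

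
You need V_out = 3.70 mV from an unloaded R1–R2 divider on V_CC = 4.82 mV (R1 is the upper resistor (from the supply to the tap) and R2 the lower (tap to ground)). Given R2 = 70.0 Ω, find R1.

Required fraction k = V_out/V_CC = 0.7676.
R1 = R2·(1/k − 1) = 70.0 × 0.3027 = 21.19 Ω.

R1 ≈ 21.2 Ω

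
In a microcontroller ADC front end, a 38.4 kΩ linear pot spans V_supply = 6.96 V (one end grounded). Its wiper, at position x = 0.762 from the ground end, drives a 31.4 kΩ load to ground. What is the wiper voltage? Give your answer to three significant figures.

V_out ≈ 4.34 V

Split the track: R_lower = x·R_p = 29.26 kΩ, R_upper = (1−x)·R_p = 9.139 kΩ.
R_L loads the lower segment: effective lower R = 15.15 kΩ.
V_out = 6.96 × 15.15/(9.139 + 15.15) = 4.341 V.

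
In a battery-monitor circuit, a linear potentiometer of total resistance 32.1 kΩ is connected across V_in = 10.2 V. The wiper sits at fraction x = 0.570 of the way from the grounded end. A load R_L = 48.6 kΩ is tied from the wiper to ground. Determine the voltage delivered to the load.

Split the track: R_lower = x·R_p = 18.30 kΩ, R_upper = (1−x)·R_p = 13.80 kΩ.
Lower segment in parallel with the load: 18.30 ‖ 48.6 = 13.29 kΩ.
Then V_out = V_in · 13.29/(13.80 + 13.29) = 5.004 V.

V_out ≈ 5.00 V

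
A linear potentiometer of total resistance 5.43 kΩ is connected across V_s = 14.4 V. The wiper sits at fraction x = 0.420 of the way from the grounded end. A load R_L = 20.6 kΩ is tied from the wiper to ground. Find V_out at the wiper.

Lower segment x·R_p = 2.281 kΩ; upper segment (1−x)·R_p = 3.149 kΩ.
R_L loads the lower segment: effective lower R = 2.053 kΩ.
Loaded-divider output: V_out = 14.4 × 0.3947 = 5.683 V.
(Unloaded: V_out = x·V_s = 6.05 V.)

V_out ≈ 5.68 V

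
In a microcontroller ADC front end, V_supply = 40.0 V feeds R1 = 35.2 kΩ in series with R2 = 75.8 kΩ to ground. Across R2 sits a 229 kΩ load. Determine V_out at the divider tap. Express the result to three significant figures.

V_out ≈ 24.7 V

The load sits in parallel with R2, giving an effective lower resistance R2' = R2·R_L/(R2+R_L) = 56.95 kΩ.
Then V_out = V_supply · R2'/(R1 + R2') = 40.0 × 56.95/92.15 = 24.72 V.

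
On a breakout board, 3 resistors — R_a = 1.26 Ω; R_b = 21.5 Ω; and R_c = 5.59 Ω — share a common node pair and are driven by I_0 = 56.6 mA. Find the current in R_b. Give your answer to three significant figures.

Conductances: ΣG = 1/1.26 + 1/21.5 + 1/5.59 = 1.019 (1/Ω).
Current divider: I(R_b) = I_0 · G_k/ΣG = 56.6 × (0.04651/1.019) = 56.6 × 0.04564 = 2.583 mA.

I ≈ 2.58 mA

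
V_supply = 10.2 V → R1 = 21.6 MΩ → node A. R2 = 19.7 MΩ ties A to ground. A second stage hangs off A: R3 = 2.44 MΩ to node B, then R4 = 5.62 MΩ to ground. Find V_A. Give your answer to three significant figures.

The second stage (R3 + R4 = 8.060 MΩ) loads node A in parallel with R2.
R2 ‖ (R3+R4) = 5.720 MΩ.
So V_A = 10.2 × 0.2094 = 2.136 V.

V_A ≈ 2.14 V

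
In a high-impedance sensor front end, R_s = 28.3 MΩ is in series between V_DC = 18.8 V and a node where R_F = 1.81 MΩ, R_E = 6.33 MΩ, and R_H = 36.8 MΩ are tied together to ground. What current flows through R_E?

Combine the parallel branches: R_p = (1/1.81 + 1/6.33 + 1/36.8)⁻¹ = 1.356 MΩ.
Node voltage V_A = V_DC · R_p/(R_s + R_p) = 18.8 × 0.04571 = 0.8594 V.
Branch current I = V_A/R_E = 0.8594/6.33 = 0.1358 µA.
(Check via current divider: I_total = 0.6339 µA; share G_k/ΣG = 0.2142 → same result.)

I ≈ 0.136 µA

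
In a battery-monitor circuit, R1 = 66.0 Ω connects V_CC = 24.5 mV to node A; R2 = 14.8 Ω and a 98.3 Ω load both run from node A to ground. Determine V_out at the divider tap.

R2 ‖ R_L = (14.8 × 98.3)/(14.8 + 98.3) = 12.86 Ω.
Voltage divider with the loaded lower leg: V_out = 24.5 × 12.86/(66.0 + 12.86) = 24.5 × 0.1631 = 3.996 mV.

V_out ≈ 4.00 mV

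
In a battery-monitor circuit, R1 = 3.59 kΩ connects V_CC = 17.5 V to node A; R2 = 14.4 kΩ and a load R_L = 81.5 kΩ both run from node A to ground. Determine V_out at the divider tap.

V_out ≈ 13.5 V

First combine the lower leg with the load: R2 ‖ R_L = 12.24 kΩ.
Then V_out = V_CC · R2'/(R1 + R2') = 17.5 × 12.24/15.83 = 13.53 V.
(Unloaded it would be 14.0 V; the load pulls it down.)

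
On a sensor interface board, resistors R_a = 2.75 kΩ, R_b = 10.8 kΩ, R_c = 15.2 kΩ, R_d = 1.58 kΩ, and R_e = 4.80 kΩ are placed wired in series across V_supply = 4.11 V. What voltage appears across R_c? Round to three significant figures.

V ≈ 1.78 V

ΣR = 2.75 + 10.8 + 15.2 + 1.58 + 4.80 = 35.13 kΩ.
Voltage divider: V = V_supply · (15.20 / 35.13) = 4.11 × 0.4327 = 1.778 V.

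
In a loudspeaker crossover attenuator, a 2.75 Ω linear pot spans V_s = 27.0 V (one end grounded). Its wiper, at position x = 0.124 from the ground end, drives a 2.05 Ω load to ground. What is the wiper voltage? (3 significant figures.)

V_out ≈ 2.92 V

Split the track: R_lower = x·R_p = 0.3410 Ω, R_upper = (1−x)·R_p = 2.409 Ω.
Lower segment in parallel with the load: 0.3410 ‖ 2.05 = 0.2924 Ω.
Loaded-divider output: V_out = 27.0 × 0.1082 = 2.922 V.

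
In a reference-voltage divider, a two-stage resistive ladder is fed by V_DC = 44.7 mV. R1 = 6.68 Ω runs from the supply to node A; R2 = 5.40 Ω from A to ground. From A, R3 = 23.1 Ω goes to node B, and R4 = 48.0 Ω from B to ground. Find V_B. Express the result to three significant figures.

V_B ≈ 12.9 mV

The second stage (R3 + R4 = 71.10 Ω) loads node A in parallel with R2.
Effective lower resistance at A: R2 ‖ 71.10 = 5.019 Ω.
So V_A = 44.7 × 0.4290 = 19.18 mV.
Stage 2 is unloaded, so V_B = V_A · R4/(R3+R4) = 19.18 × 48.0/71.10 = 12.95 mV.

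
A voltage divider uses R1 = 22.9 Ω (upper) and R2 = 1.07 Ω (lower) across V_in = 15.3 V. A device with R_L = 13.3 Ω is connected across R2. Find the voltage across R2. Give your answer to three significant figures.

First combine the lower leg with the load: R2 ‖ R_L = 0.9903 Ω.
Voltage divider with the loaded lower leg: V_out = 15.3 × 0.9903/(22.9 + 0.9903) = 15.3 × 0.04145 = 0.6342 V.

V_out ≈ 0.634 V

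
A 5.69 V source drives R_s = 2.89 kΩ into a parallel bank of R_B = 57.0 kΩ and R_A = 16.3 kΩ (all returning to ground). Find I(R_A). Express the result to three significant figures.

I ≈ 0.284 mA

Equivalent of the parallel group: R_p = 12.68 kΩ.
V_A = 5.69 × 12.68/15.57 = 4.634 V.
Branch current I = V_A/R_A = 4.634/16.3 = 0.2843 mA.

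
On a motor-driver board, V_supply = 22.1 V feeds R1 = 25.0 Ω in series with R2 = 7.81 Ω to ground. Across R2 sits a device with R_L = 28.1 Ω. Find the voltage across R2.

V_out ≈ 4.34 V

First combine the lower leg with the load: R2 ‖ R_L = 6.111 Ω.
Now apply the divider: V_out = 22.1 × 0.1964 = 4.341 V.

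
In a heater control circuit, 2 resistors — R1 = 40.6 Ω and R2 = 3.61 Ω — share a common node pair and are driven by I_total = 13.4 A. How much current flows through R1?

For two parallel branches, I_k = I_total · (other R)/(sum of R).
I(R1) = 13.4 × 3.61/(40.6 + 3.61) = 13.4 × 0.08166 = 1.094 A.

I ≈ 1.09 A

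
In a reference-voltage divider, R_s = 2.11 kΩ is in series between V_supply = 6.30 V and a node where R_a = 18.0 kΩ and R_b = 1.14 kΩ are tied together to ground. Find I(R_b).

Parallel bank: R_p = 1/(1/18.0 + 1/1.14) = 1.072 kΩ.
V_A = 6.30 × 1.072/3.182 = 2.123 V.
Branch current I = V_A/R_b = 2.123/1.14 = 1.862 mA.

I ≈ 1.86 mA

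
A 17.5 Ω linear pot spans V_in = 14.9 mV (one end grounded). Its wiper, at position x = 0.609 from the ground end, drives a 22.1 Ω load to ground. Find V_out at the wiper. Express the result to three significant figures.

V_out ≈ 7.63 mV

Split the track: R_lower = x·R_p = 10.66 Ω, R_upper = (1−x)·R_p = 6.843 Ω.
Lower segment in parallel with the load: 10.66 ‖ 22.1 = 7.190 Ω.
Then V_out = V_in · 7.190/(6.843 + 7.190) = 7.635 mV.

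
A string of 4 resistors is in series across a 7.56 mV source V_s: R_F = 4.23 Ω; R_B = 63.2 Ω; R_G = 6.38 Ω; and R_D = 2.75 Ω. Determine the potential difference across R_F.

V ≈ 0.418 mV

Series total: ΣR = 4.23 + 63.2 + 6.38 + 2.75 = 76.56 Ω.
By the voltage-divider rule, V = 7.56 × 4.230/76.56 = 0.4177 mV.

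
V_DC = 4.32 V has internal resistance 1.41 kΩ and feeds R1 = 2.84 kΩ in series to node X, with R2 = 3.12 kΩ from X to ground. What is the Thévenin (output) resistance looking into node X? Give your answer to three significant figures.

R1' = 1.41 + 2.84 = 4.250 kΩ (source resistance + R1).
Zeroing V_DC shorts the top of R1' to ground, so R_th = R1' ‖ R2 = 1.799 kΩ.

R_th ≈ 1.80 kΩ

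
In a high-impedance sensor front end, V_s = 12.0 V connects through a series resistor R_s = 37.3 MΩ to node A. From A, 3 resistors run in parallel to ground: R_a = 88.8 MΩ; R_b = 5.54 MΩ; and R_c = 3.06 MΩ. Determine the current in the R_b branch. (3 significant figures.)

I ≈ 0.106 µA

Parallel bank: R_p = 1/(1/88.8 + 1/5.54 + 1/3.06) = 1.928 MΩ.
V_A by voltage divider: V_A = 12.0 × 1.928/(37.3 + 1.928) = 0.5899 V.
I(R_b) = V_A / R_b = 0.5899/5.54 = 0.1065 µA.
(Equivalently: I_total = 0.3059 µA, then current-divider fraction G_k/ΣG = 0.3481.)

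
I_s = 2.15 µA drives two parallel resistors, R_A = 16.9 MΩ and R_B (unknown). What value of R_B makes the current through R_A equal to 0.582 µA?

R_B ≈ 6.27 MΩ

Two-branch current divider: I_A = I_s · R_B/(R_A + R_B).
With f = 0.2707, R_B = R_A · f/(1−f) = 16.9 × 0.3712 = 6.273 MΩ.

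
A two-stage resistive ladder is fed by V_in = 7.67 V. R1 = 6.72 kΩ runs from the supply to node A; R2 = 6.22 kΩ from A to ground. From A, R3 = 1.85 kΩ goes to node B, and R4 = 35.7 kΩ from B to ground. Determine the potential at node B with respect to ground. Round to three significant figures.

The second stage (R3 + R4 = 37.55 kΩ) loads node A in parallel with R2.
R2 ‖ (R3+R4) = 5.336 kΩ.
So V_A = 7.67 × 0.4426 = 3.395 V.
Then the unloaded second divider: V_B = V_A × R4/(R3+R4) = 3.395 × 0.9507 = 3.228 V.

V_B ≈ 3.23 V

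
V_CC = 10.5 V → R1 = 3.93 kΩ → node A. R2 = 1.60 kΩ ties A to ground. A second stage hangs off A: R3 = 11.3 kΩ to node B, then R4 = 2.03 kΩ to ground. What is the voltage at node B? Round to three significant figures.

V_B ≈ 0.426 V

The second stage (R3 + R4 = 13.33 kΩ) loads node A in parallel with R2.
R2 ‖ (R3+R4) = 1.429 kΩ.
V_A = 10.5 × 1.429/(3.93 + 1.429) = 2.799 V.
Stage 2 is unloaded, so V_B = V_A · R4/(R3+R4) = 2.799 × 2.03/13.33 = 0.4263 V.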